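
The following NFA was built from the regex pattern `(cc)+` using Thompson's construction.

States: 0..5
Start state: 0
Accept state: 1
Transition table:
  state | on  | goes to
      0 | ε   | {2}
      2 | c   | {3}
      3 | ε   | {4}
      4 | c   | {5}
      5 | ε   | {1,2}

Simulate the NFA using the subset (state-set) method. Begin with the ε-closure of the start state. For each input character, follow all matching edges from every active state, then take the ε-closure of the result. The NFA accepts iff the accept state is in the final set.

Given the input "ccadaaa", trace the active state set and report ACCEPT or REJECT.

S₀ = ε-closure({0}) = {0,2}
'c' @ 1: {3,4}
'c' @ 2: {1,2,5}  (accept∈set)
'a' @ 3: {}  — no active states
rest 'daaa' ignored (set empty)
end set {} — state 1 not in

Answer: REJECT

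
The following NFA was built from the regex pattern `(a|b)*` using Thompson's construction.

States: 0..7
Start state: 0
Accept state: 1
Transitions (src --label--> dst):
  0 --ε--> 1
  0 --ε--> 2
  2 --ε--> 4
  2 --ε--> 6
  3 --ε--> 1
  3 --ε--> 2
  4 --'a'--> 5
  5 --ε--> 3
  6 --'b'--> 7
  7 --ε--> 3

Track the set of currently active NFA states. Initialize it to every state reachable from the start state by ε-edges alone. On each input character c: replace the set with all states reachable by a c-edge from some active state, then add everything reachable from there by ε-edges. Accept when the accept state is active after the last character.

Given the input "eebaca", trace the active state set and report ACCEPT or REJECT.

Answer: REJECT

Steps:
start: ε-closure({0}) = {0,1,2,4,6}
'e' @ 1: {}  — state set empty
rest 'ebaca' ignored (set empty)
after full input: {}  (accept=1 not in)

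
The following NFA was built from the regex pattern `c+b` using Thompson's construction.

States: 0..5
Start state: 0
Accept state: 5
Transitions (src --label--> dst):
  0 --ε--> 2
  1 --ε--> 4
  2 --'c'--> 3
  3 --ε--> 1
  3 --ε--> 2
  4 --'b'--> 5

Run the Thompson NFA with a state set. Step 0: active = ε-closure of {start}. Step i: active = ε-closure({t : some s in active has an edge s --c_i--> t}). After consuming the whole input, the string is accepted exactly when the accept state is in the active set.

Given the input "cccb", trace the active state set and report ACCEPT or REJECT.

Answer: ACCEPT

Steps:
S₀ = ε-closure({0}) = {0,2}
'c' @ 1: {1,2,3,4}
'c' @ 2: {1,2,3,4}
'c' @ 3: {1,2,3,4}
'b' @ 4: {5}  [accepting]
final: {5}; accept 5 in set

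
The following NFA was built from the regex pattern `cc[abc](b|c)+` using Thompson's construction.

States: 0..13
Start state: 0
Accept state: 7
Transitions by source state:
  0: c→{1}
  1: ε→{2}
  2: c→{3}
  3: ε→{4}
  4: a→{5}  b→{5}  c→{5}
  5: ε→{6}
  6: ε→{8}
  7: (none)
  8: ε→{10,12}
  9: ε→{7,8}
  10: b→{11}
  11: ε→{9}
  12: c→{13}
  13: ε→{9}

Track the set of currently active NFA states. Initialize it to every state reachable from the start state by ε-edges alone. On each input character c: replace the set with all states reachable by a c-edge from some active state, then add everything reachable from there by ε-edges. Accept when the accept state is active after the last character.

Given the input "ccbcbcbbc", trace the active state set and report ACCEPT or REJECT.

Answer: ACCEPT

Trace:
initial (ε-close {0}): {0}
'c' @ 1: {1,2}
'c' @ 2: {3,4}
'b' @ 3: {5,6,8,10,12}
'c' @ 4: {7,8,9,10,12,13}  (accept∈set)
'b' @ 5: {7,8,9,10,11,12}  (accept∈set)
'c' @ 6: {7,8,9,10,12,13}  (accept∈set)
'b' @ 7: {7,8,9,10,11,12}  (accept∈set)
'b' @ 8: {7,8,9,10,11,12}  (accept∈set)
'c' @ 9: {7,8,9,10,12,13}  (accept∈set)
end set {7,8,9,10,12,13} — state 7 in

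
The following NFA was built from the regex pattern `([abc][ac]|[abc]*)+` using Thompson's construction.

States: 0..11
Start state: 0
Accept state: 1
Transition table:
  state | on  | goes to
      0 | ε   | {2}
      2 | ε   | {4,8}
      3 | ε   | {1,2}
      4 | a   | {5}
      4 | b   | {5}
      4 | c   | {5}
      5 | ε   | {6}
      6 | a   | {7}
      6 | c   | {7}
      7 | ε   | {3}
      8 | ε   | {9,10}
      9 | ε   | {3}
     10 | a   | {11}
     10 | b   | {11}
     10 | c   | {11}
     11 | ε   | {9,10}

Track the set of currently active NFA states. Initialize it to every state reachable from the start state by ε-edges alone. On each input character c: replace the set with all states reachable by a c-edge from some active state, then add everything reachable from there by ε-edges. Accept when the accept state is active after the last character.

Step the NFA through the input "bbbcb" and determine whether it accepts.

Answer: ACCEPT

Steps:
start: ε-closure({0}) = {0,1,2,3,4,8,9,10}
'b' @ 1: {1,2,3,4,5,6,8,9,10,11}  ✓accept
'b' @ 2: {1,2,3,4,5,6,8,9,10,11}  ✓accept
'b' @ 3: {1,2,3,4,5,6,8,9,10,11}  ✓accept
'c' @ 4: {1,2,3,4,5,6,7,8,9,10,11}  ✓accept
'b' @ 5: {1,2,3,4,5,6,8,9,10,11}  ✓accept
end set {1,2,3,4,5,6,8,9,10,11} — state 1 in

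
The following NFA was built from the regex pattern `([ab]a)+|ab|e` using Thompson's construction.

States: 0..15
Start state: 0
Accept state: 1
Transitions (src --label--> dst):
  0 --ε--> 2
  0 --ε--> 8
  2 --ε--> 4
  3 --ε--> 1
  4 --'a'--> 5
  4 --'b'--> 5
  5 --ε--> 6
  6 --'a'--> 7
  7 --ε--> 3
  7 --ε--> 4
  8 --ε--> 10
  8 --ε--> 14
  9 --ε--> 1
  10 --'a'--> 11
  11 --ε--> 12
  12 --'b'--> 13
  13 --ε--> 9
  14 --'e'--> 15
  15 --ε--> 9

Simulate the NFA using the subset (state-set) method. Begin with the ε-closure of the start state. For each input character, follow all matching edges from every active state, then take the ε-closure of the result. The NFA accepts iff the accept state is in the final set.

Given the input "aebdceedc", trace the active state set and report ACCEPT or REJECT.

S₀ = ε-closure({0}) = {0,2,4,8,10,14}
'a' @ 1: {5,6,11,12}
'e' @ 2: {}  — state set empty
rest 'bdceedc' ignored (set empty)
end set {} — state 1 not in

Answer: REJECT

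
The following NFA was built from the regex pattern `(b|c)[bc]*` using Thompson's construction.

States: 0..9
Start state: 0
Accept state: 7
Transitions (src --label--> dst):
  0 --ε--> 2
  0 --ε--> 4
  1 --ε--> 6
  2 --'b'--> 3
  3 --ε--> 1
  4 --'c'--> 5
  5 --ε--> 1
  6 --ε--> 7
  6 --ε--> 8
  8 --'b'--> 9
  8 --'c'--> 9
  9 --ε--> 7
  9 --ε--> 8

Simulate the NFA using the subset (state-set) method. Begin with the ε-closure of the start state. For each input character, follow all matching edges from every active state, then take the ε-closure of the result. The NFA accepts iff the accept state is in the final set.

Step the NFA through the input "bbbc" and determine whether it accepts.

Answer: ACCEPT

Trace:
start: ε-closure({0}) = {0,2,4}
'b' @ 1: {1,3,6,7,8}  ✓accept
'b' @ 2: {7,8,9}  ✓accept
'b' @ 3: {7,8,9}  ✓accept
'c' @ 4: {7,8,9}  ✓accept
final: {7,8,9}; accept 7 in set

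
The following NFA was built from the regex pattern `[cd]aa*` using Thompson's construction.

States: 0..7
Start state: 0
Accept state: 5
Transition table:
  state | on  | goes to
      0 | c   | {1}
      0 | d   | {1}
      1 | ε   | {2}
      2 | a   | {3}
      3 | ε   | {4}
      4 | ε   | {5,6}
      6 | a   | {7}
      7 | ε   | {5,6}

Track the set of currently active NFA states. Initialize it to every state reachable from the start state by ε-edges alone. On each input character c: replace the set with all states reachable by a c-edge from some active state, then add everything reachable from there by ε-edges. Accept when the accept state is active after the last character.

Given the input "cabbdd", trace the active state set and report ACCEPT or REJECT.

start: ε-closure({0}) = {0}
'c' @ 1: {1,2}
'a' @ 2: {3,4,5,6}  ✓accept
'b' @ 3: {}  — no active states
rest 'bdd' ignored (set empty)
after full input: {}  (accept=5 not in)

Answer: REJECT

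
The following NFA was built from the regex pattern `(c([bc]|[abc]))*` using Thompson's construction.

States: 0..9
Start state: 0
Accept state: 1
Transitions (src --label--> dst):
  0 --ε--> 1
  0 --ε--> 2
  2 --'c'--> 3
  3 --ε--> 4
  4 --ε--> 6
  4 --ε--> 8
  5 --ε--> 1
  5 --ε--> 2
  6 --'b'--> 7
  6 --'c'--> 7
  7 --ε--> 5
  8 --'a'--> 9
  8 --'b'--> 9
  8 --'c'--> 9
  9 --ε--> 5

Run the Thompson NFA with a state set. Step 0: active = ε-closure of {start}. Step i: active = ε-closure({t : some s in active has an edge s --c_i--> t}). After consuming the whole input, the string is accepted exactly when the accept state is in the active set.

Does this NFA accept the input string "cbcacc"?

start: ε-closure({0}) = {0,1,2}
'c' @ 1: {3,4,6,8}
'b' @ 2: {1,2,5,7,9}  (accept∈set)
'c' @ 3: {3,4,6,8}
'a' @ 4: {1,2,5,9}  (accept∈set)
'c' @ 5: {3,4,6,8}
'c' @ 6: {1,2,5,7,9}  (accept∈set)
after full input: {1,2,5,7,9}  (accept=1 in)

Answer: ACCEPT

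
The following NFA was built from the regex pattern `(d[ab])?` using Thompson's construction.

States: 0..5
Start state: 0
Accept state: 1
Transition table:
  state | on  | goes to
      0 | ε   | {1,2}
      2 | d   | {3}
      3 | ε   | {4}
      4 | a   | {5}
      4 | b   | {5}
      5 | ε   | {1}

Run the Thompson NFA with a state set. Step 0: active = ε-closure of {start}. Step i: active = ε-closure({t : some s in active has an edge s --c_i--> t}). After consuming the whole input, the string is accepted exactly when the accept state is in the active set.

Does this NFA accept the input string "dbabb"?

Answer: REJECT

Steps:
initial (ε-close {0}): {0,1,2}
'd' @ 1: {3,4}
'b' @ 2: {1,5}  [accepting]
'a' @ 3: {}  — state set empty
rest 'bb' ignored (set empty)
final: {}; accept 1 not in set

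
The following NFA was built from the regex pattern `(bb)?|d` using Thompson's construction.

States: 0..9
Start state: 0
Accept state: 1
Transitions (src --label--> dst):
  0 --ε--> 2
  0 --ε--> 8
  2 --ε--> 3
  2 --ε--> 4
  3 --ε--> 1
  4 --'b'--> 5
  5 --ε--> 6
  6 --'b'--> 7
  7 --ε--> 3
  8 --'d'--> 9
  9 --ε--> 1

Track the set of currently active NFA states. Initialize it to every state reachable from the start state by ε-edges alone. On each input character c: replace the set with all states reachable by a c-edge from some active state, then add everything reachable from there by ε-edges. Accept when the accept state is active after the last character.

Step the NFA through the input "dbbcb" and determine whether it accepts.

Answer: REJECT

Steps:
S₀ = ε-closure({0}) = {0,1,2,3,4,8}
'd' @ 1: {1,9}  ✓accept
'b' @ 2: {}  — dead — no transitions
rest 'bcb' ignored (set empty)
after full input: {}  (accept=1 not in)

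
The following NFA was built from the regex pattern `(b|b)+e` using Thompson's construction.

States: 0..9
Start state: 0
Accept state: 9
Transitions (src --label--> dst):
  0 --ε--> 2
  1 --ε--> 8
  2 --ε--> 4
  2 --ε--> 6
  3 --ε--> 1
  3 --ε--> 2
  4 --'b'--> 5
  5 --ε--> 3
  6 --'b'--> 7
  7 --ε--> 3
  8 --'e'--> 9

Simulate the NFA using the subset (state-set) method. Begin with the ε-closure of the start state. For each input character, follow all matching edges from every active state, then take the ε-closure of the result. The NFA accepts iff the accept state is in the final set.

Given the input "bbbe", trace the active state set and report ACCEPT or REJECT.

initial (ε-close {0}): {0,2,4,6}
'b' @ 1: {1,2,3,4,5,6,7,8}
'b' @ 2: {1,2,3,4,5,6,7,8}
'b' @ 3: {1,2,3,4,5,6,7,8}
'e' @ 4: {9}  [accepting]
end set {9} — state 9 in

Answer: ACCEPT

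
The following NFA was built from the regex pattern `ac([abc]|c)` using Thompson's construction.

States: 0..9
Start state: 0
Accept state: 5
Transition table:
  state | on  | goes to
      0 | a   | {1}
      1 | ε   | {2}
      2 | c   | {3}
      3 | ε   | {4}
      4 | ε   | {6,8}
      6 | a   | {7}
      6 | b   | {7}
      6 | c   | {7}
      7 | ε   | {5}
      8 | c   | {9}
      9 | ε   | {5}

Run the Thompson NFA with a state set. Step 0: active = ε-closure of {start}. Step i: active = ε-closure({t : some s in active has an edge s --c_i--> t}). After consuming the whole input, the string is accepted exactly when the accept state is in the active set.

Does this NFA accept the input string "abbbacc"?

Answer: REJECT

Trace:
S₀ = ε-closure({0}) = {0}
'a' @ 1: {1,2}
'b' @ 2: {}  — dead — no transitions
rest 'bbacc' ignored (set empty)
final: {}; accept 5 not in set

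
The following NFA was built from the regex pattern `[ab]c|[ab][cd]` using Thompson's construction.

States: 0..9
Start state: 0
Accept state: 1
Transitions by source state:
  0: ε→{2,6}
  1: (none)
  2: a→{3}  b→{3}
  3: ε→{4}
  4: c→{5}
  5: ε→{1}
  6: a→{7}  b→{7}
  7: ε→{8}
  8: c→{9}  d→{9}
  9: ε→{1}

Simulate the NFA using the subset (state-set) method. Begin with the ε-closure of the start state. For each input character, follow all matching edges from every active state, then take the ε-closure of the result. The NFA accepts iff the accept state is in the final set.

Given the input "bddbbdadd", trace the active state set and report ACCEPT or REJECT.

Answer: REJECT

Trace:
start: ε-closure({0}) = {0,2,6}
'b' @ 1: {3,4,7,8}
'd' @ 2: {1,9}  ✓accept
'd' @ 3: {}  — state set empty
rest 'bbdadd' ignored (set empty)
after full input: {}  (accept=1 not in)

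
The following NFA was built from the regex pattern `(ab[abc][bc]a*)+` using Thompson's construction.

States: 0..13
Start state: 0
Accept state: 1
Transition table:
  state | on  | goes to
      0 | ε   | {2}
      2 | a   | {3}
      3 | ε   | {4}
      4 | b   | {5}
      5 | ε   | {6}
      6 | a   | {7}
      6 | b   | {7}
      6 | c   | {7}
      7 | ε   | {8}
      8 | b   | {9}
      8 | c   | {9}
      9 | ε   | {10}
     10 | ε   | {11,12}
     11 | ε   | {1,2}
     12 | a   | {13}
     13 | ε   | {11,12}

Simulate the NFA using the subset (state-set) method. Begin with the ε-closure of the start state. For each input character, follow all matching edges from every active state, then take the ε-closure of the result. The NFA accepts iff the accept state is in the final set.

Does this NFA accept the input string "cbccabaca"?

start: ε-closure({0}) = {0,2}
'c' @ 1: {}  — no active states
rest 'bccabaca' ignored (set empty)
end set {} — state 1 not in

Answer: REJECT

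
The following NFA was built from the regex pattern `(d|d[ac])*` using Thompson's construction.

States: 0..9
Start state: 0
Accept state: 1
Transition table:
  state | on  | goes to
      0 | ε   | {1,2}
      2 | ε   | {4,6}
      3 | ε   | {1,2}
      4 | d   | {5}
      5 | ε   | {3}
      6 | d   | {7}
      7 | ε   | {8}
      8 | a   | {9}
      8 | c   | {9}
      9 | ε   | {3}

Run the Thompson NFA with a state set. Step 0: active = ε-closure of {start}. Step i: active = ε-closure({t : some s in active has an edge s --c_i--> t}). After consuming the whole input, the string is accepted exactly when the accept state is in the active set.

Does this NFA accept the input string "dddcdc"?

S₀ = ε-closure({0}) = {0,1,2,4,6}
'd' @ 1: {1,2,3,4,5,6,7,8}  [accepting]
'd' @ 2: {1,2,3,4,5,6,7,8}  [accepting]
'd' @ 3: {1,2,3,4,5,6,7,8}  [accepting]
'c' @ 4: {1,2,3,4,6,9}  [accepting]
'd' @ 5: {1,2,3,4,5,6,7,8}  [accepting]
'c' @ 6: {1,2,3,4,6,9}  [accepting]
final: {1,2,3,4,6,9}; accept 1 in set

Answer: ACCEPT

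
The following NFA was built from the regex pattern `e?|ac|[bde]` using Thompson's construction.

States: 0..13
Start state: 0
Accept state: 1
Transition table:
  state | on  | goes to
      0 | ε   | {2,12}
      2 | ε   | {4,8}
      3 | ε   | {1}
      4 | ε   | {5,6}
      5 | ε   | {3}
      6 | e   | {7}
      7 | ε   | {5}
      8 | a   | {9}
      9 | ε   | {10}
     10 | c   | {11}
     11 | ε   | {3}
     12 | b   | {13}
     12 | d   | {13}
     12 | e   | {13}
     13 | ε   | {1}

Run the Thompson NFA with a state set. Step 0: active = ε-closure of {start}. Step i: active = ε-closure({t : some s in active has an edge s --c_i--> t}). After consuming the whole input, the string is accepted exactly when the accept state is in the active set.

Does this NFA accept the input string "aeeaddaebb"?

initial (ε-close {0}): {0,1,2,3,4,5,6,8,12}
'a' @ 1: {9,10}
'e' @ 2: {}  — state set empty
rest 'eaddaebb' ignored (set empty)
final: {}; accept 1 not in set

Answer: REJECT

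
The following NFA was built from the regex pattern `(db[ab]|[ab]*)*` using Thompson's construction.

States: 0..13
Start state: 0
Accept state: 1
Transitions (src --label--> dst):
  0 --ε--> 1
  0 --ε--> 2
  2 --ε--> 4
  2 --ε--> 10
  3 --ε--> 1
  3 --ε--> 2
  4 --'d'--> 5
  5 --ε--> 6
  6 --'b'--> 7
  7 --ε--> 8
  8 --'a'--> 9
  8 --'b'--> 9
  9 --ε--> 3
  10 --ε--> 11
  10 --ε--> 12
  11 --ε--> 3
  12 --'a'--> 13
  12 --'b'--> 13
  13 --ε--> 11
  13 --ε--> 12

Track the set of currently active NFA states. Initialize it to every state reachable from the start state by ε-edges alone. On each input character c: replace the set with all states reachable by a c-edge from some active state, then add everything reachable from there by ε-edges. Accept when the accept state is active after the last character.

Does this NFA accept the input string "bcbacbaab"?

Answer: REJECT

Derivation:
start: ε-closure({0}) = {0,1,2,3,4,10,11,12}
'b' @ 1: {1,2,3,4,10,11,12,13}  (accept∈set)
'c' @ 2: {}  — no active states
rest 'bacbaab' ignored (set empty)
after full input: {}  (accept=1 not in)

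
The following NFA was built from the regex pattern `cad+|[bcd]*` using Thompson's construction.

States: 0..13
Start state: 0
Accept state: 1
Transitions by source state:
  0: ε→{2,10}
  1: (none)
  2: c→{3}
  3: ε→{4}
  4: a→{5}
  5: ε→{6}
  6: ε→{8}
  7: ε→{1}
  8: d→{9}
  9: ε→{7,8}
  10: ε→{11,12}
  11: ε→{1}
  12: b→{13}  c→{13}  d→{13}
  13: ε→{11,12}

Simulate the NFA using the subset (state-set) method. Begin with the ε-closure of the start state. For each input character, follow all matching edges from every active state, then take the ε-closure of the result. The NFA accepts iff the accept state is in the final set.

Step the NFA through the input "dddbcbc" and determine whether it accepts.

S₀ = ε-closure({0}) = {0,1,2,10,11,12}
'd' @ 1: {1,11,12,13}  [accepting]
'd' @ 2: {1,11,12,13}  [accepting]
'd' @ 3: {1,11,12,13}  [accepting]
'b' @ 4: {1,11,12,13}  [accepting]
'c' @ 5: {1,11,12,13}  [accepting]
'b' @ 6: {1,11,12,13}  [accepting]
'c' @ 7: {1,11,12,13}  [accepting]
after full input: {1,11,12,13}  (accept=1 in)

Answer: ACCEPT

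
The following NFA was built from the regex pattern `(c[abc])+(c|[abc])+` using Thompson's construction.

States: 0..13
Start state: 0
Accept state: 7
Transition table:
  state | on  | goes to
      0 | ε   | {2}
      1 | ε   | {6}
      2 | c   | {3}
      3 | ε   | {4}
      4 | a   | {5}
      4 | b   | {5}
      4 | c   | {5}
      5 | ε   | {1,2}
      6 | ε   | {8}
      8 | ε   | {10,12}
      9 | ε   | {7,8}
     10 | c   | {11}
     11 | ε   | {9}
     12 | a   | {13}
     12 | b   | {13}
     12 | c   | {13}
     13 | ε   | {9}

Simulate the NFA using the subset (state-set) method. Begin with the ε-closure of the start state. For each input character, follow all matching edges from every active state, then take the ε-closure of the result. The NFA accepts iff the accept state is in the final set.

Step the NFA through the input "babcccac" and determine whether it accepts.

Answer: REJECT

Derivation:
initial (ε-close {0}): {0,2}
'b' @ 1: {}  — no active states
rest 'abcccac' ignored (set empty)
after full input: {}  (accept=7 not in)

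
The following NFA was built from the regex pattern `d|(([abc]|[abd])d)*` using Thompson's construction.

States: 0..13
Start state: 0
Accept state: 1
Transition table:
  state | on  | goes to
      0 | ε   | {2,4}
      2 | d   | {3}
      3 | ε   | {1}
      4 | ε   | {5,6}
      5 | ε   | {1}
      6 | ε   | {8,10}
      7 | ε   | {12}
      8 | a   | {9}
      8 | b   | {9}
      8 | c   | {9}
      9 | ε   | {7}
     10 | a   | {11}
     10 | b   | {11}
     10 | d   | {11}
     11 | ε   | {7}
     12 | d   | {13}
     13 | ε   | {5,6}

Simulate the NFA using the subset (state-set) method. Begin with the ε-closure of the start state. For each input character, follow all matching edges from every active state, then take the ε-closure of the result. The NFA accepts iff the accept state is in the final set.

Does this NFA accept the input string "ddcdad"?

Answer: ACCEPT

Trace:
start: ε-closure({0}) = {0,1,2,4,5,6,8,10}
'd' @ 1: {1,3,7,11,12}  ✓accept
'd' @ 2: {1,5,6,8,10,13}  ✓accept
'c' @ 3: {7,9,12}
'd' @ 4: {1,5,6,8,10,13}  ✓accept
'a' @ 5: {7,9,11,12}
'd' @ 6: {1,5,6,8,10,13}  ✓accept
after full input: {1,5,6,8,10,13}  (accept=1 in)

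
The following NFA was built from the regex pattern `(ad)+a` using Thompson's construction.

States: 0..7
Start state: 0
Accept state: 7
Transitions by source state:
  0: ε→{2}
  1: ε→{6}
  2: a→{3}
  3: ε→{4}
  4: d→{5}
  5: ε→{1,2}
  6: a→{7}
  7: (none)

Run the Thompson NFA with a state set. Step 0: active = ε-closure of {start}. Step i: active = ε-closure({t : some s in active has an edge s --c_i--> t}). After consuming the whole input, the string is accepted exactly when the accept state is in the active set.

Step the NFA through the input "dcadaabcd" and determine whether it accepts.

Answer: REJECT

Derivation:
start: ε-closure({0}) = {0,2}
'd' @ 1: {}  — dead — no transitions
rest 'cadaabcd' ignored (set empty)
after full input: {}  (accept=7 not in)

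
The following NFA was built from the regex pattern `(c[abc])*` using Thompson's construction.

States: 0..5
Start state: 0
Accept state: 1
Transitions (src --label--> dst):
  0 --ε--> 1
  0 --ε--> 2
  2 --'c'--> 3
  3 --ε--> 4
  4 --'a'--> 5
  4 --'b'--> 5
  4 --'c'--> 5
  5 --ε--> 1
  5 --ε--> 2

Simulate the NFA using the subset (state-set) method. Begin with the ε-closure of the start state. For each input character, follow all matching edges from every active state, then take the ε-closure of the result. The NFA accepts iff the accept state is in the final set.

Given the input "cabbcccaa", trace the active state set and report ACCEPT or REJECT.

Answer: REJECT

Derivation:
start: ε-closure({0}) = {0,1,2}
'c' @ 1: {3,4}
'a' @ 2: {1,2,5}  (accept∈set)
'b' @ 3: {}  — state set empty
rest 'bcccaa' ignored (set empty)
after full input: {}  (accept=1 not in)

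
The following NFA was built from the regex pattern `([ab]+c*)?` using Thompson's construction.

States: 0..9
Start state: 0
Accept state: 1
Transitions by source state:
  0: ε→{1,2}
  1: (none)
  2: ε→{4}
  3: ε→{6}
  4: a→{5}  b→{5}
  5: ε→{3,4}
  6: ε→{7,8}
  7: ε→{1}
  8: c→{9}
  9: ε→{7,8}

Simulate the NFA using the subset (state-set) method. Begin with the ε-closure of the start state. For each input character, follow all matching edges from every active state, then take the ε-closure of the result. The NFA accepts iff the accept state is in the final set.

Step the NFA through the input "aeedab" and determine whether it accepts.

initial (ε-close {0}): {0,1,2,4}
'a' @ 1: {1,3,4,5,6,7,8}  (accept∈set)
'e' @ 2: {}  — state set empty
rest 'edab' ignored (set empty)
after full input: {}  (accept=1 not in)

Answer: REJECT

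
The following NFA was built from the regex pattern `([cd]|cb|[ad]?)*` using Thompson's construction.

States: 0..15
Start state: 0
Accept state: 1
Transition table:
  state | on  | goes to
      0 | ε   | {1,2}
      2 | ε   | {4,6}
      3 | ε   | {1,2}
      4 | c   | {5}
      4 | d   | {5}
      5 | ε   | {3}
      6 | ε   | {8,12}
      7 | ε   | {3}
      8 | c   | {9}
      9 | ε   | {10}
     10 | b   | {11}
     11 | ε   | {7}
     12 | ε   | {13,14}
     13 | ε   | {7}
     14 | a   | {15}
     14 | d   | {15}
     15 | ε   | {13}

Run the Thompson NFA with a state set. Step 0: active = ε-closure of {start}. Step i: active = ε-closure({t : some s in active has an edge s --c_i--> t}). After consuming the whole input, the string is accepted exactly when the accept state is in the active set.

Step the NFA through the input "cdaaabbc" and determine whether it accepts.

S₀ = ε-closure({0}) = {0,1,2,3,4,6,7,8,12,13,14}
'c' @ 1: {1,2,3,4,5,6,7,8,9,10,12,13,14}  [accepting]
'd' @ 2: {1,2,3,4,5,6,7,8,12,13,14,15}  [accepting]
'a' @ 3: {1,2,3,4,6,7,8,12,13,14,15}  [accepting]
'a' @ 4: {1,2,3,4,6,7,8,12,13,14,15}  [accepting]
'a' @ 5: {1,2,3,4,6,7,8,12,13,14,15}  [accepting]
'b' @ 6: {}  — no active states
rest 'bc' ignored (set empty)
after full input: {}  (accept=1 not in)

Answer: REJECT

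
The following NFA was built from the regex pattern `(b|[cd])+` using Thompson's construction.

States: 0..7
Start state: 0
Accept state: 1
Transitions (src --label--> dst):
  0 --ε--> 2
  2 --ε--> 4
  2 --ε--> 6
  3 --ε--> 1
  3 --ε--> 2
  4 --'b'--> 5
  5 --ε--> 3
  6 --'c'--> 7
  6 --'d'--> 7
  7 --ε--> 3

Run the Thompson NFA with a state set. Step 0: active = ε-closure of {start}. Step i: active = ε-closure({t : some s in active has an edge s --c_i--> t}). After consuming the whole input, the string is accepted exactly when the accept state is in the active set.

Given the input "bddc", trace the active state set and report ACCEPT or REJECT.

initial (ε-close {0}): {0,2,4,6}
'b' @ 1: {1,2,3,4,5,6}  (accept∈set)
'd' @ 2: {1,2,3,4,6,7}  (accept∈set)
'd' @ 3: {1,2,3,4,6,7}  (accept∈set)
'c' @ 4: {1,2,3,4,6,7}  (accept∈set)
final: {1,2,3,4,6,7}; accept 1 in set

Answer: ACCEPT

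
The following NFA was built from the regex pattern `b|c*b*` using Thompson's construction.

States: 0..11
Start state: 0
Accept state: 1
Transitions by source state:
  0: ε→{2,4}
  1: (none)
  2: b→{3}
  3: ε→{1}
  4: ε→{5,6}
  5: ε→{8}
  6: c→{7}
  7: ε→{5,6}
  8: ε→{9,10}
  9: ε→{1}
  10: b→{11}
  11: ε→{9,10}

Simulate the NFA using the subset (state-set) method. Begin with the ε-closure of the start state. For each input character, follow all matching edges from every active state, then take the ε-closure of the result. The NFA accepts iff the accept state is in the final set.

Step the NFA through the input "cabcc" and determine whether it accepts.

start: ε-closure({0}) = {0,1,2,4,5,6,8,9,10}
'c' @ 1: {1,5,6,7,8,9,10}  (accept∈set)
'a' @ 2: {}  — no active states
rest 'bcc' ignored (set empty)
end set {} — state 1 not in

Answer: REJECT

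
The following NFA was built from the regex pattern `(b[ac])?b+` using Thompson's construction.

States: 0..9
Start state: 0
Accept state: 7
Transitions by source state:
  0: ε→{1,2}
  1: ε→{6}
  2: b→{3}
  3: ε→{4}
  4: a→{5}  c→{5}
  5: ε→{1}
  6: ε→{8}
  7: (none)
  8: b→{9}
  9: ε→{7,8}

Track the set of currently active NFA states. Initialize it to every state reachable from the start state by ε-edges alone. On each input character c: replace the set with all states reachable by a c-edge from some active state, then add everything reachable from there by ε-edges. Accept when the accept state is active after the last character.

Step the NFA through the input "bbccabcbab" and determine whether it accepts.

initial (ε-close {0}): {0,1,2,6,8}
'b' @ 1: {3,4,7,8,9}  [accepting]
'b' @ 2: {7,8,9}  [accepting]
'c' @ 3: {}  — dead — no transitions
rest 'cabcbab' ignored (set empty)
final: {}; accept 7 not in set

Answer: REJECT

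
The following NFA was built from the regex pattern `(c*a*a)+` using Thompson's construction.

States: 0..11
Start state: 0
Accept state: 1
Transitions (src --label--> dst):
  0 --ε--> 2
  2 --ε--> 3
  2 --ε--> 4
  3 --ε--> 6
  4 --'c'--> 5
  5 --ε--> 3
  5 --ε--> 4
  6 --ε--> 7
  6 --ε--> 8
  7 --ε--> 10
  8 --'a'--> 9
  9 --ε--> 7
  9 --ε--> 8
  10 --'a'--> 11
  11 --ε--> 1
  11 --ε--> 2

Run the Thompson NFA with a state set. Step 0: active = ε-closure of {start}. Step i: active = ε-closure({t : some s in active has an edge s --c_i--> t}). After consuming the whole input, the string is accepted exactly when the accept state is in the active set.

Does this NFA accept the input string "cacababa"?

S₀ = ε-closure({0}) = {0,2,3,4,6,7,8,10}
'c' @ 1: {3,4,5,6,7,8,10}
'a' @ 2: {1,2,3,4,6,7,8,9,10,11}  [accepting]
'c' @ 3: {3,4,5,6,7,8,10}
'a' @ 4: {1,2,3,4,6,7,8,9,10,11}  [accepting]
'b' @ 5: {}  — state set empty
rest 'aba' ignored (set empty)
final: {}; accept 1 not in set

Answer: REJECT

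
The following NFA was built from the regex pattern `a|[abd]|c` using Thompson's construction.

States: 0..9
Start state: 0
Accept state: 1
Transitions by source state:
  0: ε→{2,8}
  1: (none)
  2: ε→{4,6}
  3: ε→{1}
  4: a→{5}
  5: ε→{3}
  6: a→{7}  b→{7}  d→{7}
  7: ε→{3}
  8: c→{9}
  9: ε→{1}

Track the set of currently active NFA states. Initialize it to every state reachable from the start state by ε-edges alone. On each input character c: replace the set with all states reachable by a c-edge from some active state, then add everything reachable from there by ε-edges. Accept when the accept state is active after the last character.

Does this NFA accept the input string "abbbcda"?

Answer: REJECT

Trace:
S₀ = ε-closure({0}) = {0,2,4,6,8}
'a' @ 1: {1,3,5,7}  [accepting]
'b' @ 2: {}  — dead — no transitions
rest 'bbcda' ignored (set empty)
end set {} — state 1 not in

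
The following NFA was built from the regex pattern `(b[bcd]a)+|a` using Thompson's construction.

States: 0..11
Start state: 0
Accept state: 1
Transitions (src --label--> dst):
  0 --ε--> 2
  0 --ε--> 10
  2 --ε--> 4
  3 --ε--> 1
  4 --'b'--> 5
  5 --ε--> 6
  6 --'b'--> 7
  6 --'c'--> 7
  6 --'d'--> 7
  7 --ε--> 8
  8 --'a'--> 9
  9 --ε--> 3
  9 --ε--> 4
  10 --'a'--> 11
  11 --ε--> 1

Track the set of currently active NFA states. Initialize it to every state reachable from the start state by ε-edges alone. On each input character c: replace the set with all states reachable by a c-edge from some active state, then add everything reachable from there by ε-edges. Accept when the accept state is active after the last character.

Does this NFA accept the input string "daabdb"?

Answer: REJECT

Derivation:
start: ε-closure({0}) = {0,2,4,10}
'd' @ 1: {}  — no active states
rest 'aabdb' ignored (set empty)
after full input: {}  (accept=1 not in)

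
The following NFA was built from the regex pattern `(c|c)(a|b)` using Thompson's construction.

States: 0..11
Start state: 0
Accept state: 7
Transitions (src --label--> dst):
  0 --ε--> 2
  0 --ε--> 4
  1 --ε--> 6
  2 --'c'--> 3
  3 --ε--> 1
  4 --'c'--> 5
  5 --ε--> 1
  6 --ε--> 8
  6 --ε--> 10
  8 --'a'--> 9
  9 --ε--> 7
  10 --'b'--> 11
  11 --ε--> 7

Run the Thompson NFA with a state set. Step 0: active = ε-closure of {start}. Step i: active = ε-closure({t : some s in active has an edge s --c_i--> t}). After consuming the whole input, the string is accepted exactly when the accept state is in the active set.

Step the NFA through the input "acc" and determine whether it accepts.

initial (ε-close {0}): {0,2,4}
'a' @ 1: {}  — no active states
rest 'cc' ignored (set empty)
final: {}; accept 7 not in set

Answer: REJECT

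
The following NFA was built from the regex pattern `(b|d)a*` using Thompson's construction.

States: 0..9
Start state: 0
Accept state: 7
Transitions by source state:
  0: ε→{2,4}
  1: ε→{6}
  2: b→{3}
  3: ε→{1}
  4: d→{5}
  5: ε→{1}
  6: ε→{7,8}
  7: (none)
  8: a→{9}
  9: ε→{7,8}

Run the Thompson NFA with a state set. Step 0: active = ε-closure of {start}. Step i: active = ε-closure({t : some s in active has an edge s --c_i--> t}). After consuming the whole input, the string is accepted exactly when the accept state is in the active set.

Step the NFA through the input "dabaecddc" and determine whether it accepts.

initial (ε-close {0}): {0,2,4}
'd' @ 1: {1,5,6,7,8}  ✓accept
'a' @ 2: {7,8,9}  ✓accept
'b' @ 3: {}  — state set empty
rest 'aecddc' ignored (set empty)
end set {} — state 7 not in

Answer: REJECT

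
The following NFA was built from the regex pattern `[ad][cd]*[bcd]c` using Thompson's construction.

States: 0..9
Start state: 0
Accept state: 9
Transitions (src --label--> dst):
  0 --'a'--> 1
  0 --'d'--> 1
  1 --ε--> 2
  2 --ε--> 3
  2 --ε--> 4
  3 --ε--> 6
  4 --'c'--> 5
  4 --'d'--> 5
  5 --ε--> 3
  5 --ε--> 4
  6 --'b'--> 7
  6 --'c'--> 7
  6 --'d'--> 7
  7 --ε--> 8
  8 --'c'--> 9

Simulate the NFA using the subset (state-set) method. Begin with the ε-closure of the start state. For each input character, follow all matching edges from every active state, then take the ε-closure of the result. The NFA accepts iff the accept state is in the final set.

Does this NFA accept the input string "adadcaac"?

Answer: REJECT

Trace:
start: ε-closure({0}) = {0}
'a' @ 1: {1,2,3,4,6}
'd' @ 2: {3,4,5,6,7,8}
'a' @ 3: {}  — dead — no transitions
rest 'dcaac' ignored (set empty)
after full input: {}  (accept=9 not in)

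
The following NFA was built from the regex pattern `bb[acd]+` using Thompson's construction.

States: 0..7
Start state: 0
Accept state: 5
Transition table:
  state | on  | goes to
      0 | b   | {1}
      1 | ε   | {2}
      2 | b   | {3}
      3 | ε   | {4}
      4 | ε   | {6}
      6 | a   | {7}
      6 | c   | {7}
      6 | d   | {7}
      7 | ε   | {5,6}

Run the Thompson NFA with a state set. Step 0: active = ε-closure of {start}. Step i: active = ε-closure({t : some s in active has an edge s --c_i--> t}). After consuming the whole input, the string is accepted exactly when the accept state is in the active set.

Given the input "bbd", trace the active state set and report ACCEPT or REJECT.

initial (ε-close {0}): {0}
'b' @ 1: {1,2}
'b' @ 2: {3,4,6}
'd' @ 3: {5,6,7}  ✓accept
after full input: {5,6,7}  (accept=5 in)

Answer: ACCEPT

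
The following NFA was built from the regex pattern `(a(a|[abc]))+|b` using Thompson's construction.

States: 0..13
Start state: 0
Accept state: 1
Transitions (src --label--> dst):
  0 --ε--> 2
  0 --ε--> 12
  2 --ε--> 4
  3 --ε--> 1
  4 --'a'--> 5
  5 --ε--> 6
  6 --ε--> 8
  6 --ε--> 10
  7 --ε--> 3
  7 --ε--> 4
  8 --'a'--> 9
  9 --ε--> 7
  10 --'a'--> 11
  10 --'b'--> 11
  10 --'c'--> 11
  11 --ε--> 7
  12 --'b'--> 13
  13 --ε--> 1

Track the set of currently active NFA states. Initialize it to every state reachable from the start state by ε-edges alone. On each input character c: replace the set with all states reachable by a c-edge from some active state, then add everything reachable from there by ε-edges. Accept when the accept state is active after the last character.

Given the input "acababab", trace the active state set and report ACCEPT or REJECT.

S₀ = ε-closure({0}) = {0,2,4,12}
'a' @ 1: {5,6,8,10}
'c' @ 2: {1,3,4,7,11}  (accept∈set)
'a' @ 3: {5,6,8,10}
'b' @ 4: {1,3,4,7,11}  (accept∈set)
'a' @ 5: {5,6,8,10}
'b' @ 6: {1,3,4,7,11}  (accept∈set)
'a' @ 7: {5,6,8,10}
'b' @ 8: {1,3,4,7,11}  (accept∈set)
end set {1,3,4,7,11} — state 1 in

Answer: ACCEPT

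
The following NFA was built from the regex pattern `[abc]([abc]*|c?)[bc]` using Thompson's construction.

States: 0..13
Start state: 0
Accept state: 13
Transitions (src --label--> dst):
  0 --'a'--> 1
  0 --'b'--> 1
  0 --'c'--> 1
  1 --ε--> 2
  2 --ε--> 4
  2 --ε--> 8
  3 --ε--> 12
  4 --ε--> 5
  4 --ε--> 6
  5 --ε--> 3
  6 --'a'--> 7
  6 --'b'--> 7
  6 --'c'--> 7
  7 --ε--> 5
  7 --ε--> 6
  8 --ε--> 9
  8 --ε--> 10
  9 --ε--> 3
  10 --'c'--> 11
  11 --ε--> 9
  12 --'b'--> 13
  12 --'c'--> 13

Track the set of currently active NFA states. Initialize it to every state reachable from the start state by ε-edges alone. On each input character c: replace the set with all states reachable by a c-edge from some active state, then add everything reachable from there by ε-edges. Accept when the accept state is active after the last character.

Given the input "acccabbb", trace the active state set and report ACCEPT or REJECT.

S₀ = ε-closure({0}) = {0}
'a' @ 1: {1,2,3,4,5,6,8,9,10,12}
'c' @ 2: {3,5,6,7,9,11,12,13}  ✓accept
'c' @ 3: {3,5,6,7,12,13}  ✓accept
'c' @ 4: {3,5,6,7,12,13}  ✓accept
'a' @ 5: {3,5,6,7,12}
'b' @ 6: {3,5,6,7,12,13}  ✓accept
'b' @ 7: {3,5,6,7,12,13}  ✓accept
'b' @ 8: {3,5,6,7,12,13}  ✓accept
end set {3,5,6,7,12,13} — state 13 in

Answer: ACCEPT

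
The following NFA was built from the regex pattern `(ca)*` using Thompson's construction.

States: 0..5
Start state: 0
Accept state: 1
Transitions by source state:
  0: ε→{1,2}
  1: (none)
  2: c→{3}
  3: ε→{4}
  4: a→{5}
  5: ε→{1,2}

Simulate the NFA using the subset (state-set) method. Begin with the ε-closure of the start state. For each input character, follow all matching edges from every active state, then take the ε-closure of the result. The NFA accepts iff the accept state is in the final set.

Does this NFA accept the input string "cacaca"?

Answer: ACCEPT

Steps:
S₀ = ε-closure({0}) = {0,1,2}
'c' @ 1: {3,4}
'a' @ 2: {1,2,5}  [accepting]
'c' @ 3: {3,4}
'a' @ 4: {1,2,5}  [accepting]
'c' @ 5: {3,4}
'a' @ 6: {1,2,5}  [accepting]
after full input: {1,2,5}  (accept=1 in)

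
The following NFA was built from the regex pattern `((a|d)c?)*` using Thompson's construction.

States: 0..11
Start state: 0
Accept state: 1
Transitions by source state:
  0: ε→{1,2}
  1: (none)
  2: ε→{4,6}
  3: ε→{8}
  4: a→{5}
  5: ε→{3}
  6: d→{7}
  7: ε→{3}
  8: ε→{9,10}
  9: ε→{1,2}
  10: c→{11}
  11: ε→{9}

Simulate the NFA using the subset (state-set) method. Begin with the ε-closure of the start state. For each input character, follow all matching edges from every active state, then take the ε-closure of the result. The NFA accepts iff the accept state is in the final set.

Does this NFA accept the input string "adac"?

Answer: ACCEPT

Trace:
S₀ = ε-closure({0}) = {0,1,2,4,6}
'a' @ 1: {1,2,3,4,5,6,8,9,10}  [accepting]
'd' @ 2: {1,2,3,4,6,7,8,9,10}  [accepting]
'a' @ 3: {1,2,3,4,5,6,8,9,10}  [accepting]
'c' @ 4: {1,2,4,6,9,11}  [accepting]
final: {1,2,4,6,9,11}; accept 1 in set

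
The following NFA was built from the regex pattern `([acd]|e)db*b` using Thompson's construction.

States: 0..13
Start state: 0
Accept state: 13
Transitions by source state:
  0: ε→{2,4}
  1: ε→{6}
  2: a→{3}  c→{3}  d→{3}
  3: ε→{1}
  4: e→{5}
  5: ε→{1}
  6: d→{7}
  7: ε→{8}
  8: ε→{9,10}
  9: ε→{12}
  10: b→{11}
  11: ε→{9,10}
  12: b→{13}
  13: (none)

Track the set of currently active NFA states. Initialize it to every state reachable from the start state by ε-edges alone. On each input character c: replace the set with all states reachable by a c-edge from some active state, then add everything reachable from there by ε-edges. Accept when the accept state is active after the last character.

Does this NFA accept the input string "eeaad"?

Answer: REJECT

Steps:
S₀ = ε-closure({0}) = {0,2,4}
'e' @ 1: {1,5,6}
'e' @ 2: {}  — no active states
rest 'aad' ignored (set empty)
final: {}; accept 13 not in set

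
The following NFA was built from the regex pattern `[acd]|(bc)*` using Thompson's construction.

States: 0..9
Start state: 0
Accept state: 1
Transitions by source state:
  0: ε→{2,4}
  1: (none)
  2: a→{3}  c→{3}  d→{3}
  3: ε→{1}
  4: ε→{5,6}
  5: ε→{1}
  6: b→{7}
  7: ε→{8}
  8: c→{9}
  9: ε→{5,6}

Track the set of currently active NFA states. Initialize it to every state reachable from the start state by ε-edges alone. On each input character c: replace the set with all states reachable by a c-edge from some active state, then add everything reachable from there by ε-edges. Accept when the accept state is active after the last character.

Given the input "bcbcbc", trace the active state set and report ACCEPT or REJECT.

S₀ = ε-closure({0}) = {0,1,2,4,5,6}
'b' @ 1: {7,8}
'c' @ 2: {1,5,6,9}  [accepting]
'b' @ 3: {7,8}
'c' @ 4: {1,5,6,9}  [accepting]
'b' @ 5: {7,8}
'c' @ 6: {1,5,6,9}  [accepting]
after full input: {1,5,6,9}  (accept=1 in)

Answer: ACCEPT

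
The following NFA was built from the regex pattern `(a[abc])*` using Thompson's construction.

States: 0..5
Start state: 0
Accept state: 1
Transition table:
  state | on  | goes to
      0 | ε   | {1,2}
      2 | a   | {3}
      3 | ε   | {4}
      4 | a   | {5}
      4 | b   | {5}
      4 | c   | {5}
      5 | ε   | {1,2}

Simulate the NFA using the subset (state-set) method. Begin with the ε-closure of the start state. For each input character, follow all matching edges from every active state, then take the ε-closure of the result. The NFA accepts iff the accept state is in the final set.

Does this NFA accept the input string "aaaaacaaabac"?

Answer: ACCEPT

Derivation:
S₀ = ε-closure({0}) = {0,1,2}
'a' @ 1: {3,4}
'a' @ 2: {1,2,5}  (accept∈set)
'a' @ 3: {3,4}
'a' @ 4: {1,2,5}  (accept∈set)
'a' @ 5: {3,4}
'c' @ 6: {1,2,5}  (accept∈set)
'a' @ 7: {3,4}
'a' @ 8: {1,2,5}  (accept∈set)
'a' @ 9: {3,4}
'b' @ 10: {1,2,5}  (accept∈set)
'a' @ 11: {3,4}
'c' @ 12: {1,2,5}  (accept∈set)
end set {1,2,5} — state 1 in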